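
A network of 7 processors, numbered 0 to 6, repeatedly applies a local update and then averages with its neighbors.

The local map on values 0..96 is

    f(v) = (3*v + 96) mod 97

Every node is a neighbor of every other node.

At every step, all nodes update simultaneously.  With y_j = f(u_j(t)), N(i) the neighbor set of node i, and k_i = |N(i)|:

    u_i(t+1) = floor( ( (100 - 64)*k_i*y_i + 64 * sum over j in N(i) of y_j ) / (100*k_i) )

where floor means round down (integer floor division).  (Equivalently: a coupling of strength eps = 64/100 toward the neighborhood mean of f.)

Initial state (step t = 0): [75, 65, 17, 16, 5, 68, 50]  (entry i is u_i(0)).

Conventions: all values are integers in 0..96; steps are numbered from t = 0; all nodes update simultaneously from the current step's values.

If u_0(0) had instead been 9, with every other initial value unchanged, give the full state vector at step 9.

Simulating step by step:
t=0: [9, 65, 17, 16, 5, 68, 50]
t=1: [27, 21, 33, 33, 24, 23, 34]
t=2: [50, 46, 30, 30, 48, 47, 31]
t=3: [61, 58, 70, 70, 59, 59, 71]
t=4: [60, 58, 42, 42, 59, 59, 43]
t=5: [63, 62, 50, 50, 63, 63, 50]
t=6: [78, 77, 68, 68, 78, 78, 68]
t=7: [29, 28, 21, 21, 29, 29, 21]
t=8: [78, 77, 71, 71, 78, 78, 71]
t=9: [31, 31, 26, 26, 31, 31, 26]

Answer: [31, 31, 26, 26, 31, 31, 26]
Key observation: This trace re-runs the system from the modified initial state.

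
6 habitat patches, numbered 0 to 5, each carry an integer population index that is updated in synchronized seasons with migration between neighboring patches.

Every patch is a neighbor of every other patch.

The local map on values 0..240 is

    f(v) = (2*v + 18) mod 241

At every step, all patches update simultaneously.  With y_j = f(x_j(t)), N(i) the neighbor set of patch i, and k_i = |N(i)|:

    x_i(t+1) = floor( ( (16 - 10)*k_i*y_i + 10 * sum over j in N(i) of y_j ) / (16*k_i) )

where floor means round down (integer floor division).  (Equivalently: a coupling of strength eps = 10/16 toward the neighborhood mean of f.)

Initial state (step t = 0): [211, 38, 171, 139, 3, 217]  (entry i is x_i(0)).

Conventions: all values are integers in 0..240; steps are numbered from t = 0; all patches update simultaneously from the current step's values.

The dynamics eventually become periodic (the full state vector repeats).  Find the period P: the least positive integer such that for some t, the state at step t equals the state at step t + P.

Answer: 24
Key observation: The state at step 15, [77, 77, 77, 77, 77, 77], reappears at step 39 — and no state repeats earlier — so the cycle the system enters has period 24.

Derivation:
t=0: [211, 38, 171, 139, 3, 217]
t=1: [137, 111, 117, 101, 93, 140]
t=2: [110, 157, 100, 152, 148, 112]
t=3: [147, 110, 142, 108, 106, 88]
t=4: [146, 188, 143, 187, 186, 177]
t=5: [106, 127, 105, 127, 126, 122]
t=6: [128, 79, 128, 79, 78, 76]
t=7: [103, 139, 103, 139, 138, 137]
t=8: [138, 96, 138, 96, 96, 95]
t=9: [131, 170, 131, 170, 170, 170]
t=10: [78, 97, 78, 97, 97, 97]
t=11: [193, 202, 193, 202, 202, 202]
t=12: [172, 176, 172, 176, 176, 176]
t=13: [125, 127, 125, 127, 127, 127]
t=14: [29, 30, 29, 30, 30, 30]
t=15: [77, 77, 77, 77, 77, 77]
t=16: [172, 172, 172, 172, 172, 172]
t=17: [121, 121, 121, 121, 121, 121]
t=18: [19, 19, 19, 19, 19, 19]
t=19: [56, 56, 56, 56, 56, 56]
t=20: [130, 130, 130, 130, 130, 130]
t=21: [37, 37, 37, 37, 37, 37]
t=22: [92, 92, 92, 92, 92, 92]
t=23: [202, 202, 202, 202, 202, 202]
t=24: [181, 181, 181, 181, 181, 181]
t=25: [139, 139, 139, 139, 139, 139]
t=26: [55, 55, 55, 55, 55, 55]
t=27: [128, 128, 128, 128, 128, 128]
t=28: [33, 33, 33, 33, 33, 33]
t=29: [84, 84, 84, 84, 84, 84]
t=30: [186, 186, 186, 186, 186, 186]
t=31: [149, 149, 149, 149, 149, 149]
t=32: [75, 75, 75, 75, 75, 75]
t=33: [168, 168, 168, 168, 168, 168]
t=34: [113, 113, 113, 113, 113, 113]
t=35: [3, 3, 3, 3, 3, 3]
t=36: [24, 24, 24, 24, 24, 24]
t=37: [66, 66, 66, 66, 66, 66]
t=38: [150, 150, 150, 150, 150, 150]
t=39: [77, 77, 77, 77, 77, 77]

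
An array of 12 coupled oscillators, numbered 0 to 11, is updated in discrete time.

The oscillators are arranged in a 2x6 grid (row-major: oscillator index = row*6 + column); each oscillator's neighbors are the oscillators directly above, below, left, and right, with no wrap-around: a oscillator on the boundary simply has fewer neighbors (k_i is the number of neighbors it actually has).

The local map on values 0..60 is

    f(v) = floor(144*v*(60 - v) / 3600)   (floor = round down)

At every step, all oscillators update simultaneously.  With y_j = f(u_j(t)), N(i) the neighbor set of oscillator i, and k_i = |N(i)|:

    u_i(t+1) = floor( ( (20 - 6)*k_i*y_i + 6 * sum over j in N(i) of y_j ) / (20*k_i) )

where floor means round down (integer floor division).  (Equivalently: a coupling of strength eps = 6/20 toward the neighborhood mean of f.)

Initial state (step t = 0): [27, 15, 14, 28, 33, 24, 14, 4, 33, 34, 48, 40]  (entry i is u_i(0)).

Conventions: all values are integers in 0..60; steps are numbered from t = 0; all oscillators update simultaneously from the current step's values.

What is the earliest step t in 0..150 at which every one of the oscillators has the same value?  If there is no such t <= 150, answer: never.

Simulating step by step:
t=0: [27, 15, 14, 28, 33, 24, 14, 4, 33, 34, 48, 40]  (not all equal)
t=1: [32, 25, 27, 34, 33, 33, 23, 14, 31, 33, 26, 30]  (not all equal)
t=2: [34, 34, 35, 35, 35, 35, 32, 27, 34, 35, 35, 35]  (not all equal)
t=3: [35, 35, 35, 35, 35, 35, 35, 35, 35, 35, 35, 35]  (all equal)

Answer: 3
Key observation: Synchronization is absorbing here: once all oscillators are equal they stay equal, and step 3 is the first all-equal step.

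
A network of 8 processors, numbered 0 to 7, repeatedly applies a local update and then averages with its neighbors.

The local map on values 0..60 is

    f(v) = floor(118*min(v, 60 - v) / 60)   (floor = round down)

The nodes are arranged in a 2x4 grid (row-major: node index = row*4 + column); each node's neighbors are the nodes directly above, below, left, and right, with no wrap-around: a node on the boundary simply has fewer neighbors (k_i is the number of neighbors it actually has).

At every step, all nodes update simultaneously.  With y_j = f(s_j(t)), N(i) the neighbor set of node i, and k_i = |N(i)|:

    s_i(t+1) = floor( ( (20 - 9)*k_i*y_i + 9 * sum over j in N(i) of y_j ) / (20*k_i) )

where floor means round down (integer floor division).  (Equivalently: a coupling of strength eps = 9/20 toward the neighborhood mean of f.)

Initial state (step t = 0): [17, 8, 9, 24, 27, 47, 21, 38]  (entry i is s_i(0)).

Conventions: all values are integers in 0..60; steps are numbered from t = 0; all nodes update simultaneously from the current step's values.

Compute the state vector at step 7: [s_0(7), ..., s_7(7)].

Answer: [47, 50, 51, 38, 51, 51, 45, 32]

Derivation:
t=0: [17, 8, 9, 24, 27, 47, 21, 38]
t=1: [33, 19, 24, 39, 42, 30, 35, 43]
t=2: [45, 44, 44, 40, 44, 50, 47, 38]
t=3: [29, 28, 31, 38, 27, 23, 27, 38]
t=4: [55, 54, 54, 46, 52, 48, 50, 45]
t=5: [10, 12, 14, 23, 15, 19, 19, 26]
t=6: [22, 25, 30, 42, 28, 33, 37, 46]
t=7: [47, 50, 51, 38, 51, 51, 45, 32]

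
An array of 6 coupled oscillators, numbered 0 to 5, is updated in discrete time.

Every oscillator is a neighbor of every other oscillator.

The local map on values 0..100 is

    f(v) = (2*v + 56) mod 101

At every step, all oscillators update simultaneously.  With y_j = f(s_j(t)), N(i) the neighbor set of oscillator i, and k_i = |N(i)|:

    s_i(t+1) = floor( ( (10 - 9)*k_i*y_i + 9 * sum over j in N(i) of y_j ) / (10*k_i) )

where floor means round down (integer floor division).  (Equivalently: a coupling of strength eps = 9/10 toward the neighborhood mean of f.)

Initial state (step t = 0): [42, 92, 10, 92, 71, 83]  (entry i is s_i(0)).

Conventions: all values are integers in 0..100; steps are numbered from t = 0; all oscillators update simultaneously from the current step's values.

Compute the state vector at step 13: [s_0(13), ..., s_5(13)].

Answer: [50, 50, 50, 50, 50, 50]

Derivation:
t=0: [42, 92, 10, 92, 71, 83]
t=1: [52, 52, 49, 52, 47, 53]
t=2: [56, 56, 56, 56, 57, 56]
t=3: [67, 67, 67, 67, 67, 67]
t=4: [89, 89, 89, 89, 89, 89]
t=5: [32, 32, 32, 32, 32, 32]
t=6: [19, 19, 19, 19, 19, 19]
t=7: [94, 94, 94, 94, 94, 94]
t=8: [42, 42, 42, 42, 42, 42]
t=9: [39, 39, 39, 39, 39, 39]
t=10: [33, 33, 33, 33, 33, 33]
t=11: [21, 21, 21, 21, 21, 21]
t=12: [98, 98, 98, 98, 98, 98]
t=13: [50, 50, 50, 50, 50, 50]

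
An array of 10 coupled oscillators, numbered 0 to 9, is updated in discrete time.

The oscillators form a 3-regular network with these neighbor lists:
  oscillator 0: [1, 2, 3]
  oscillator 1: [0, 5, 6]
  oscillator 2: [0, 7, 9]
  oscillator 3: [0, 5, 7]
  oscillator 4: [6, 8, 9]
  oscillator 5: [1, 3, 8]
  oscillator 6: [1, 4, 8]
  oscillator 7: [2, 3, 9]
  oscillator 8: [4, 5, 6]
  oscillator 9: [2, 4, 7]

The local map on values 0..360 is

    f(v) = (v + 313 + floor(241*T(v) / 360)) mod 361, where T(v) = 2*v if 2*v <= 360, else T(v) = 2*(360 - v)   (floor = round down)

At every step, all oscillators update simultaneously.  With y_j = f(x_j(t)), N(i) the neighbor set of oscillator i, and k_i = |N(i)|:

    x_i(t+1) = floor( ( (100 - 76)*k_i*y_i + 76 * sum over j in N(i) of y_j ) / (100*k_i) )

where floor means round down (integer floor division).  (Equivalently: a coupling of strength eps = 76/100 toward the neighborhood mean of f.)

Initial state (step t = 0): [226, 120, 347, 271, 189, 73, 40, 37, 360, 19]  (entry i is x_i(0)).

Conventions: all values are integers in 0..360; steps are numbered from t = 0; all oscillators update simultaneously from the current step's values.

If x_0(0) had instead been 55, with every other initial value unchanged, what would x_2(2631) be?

Answer: x_2(2631) = 255
Key observation: The state at step 9, [328, 328, 255, 328, 181, 328, 255, 255, 255, 181], reappears at step 10: the system is in a cycle of period 1 from step 9 on.  Therefore the state at step 2631 equals the state at step 9 + ((2631 - 9) mod 1) = 9, which is [328, 328, 255, 328, 181, 328, 255, 255, 255, 181].

Derivation:
t=0: [55, 120, 347, 271, 189, 73, 40, 37, 360, 19]
t=1: [244, 118, 196, 142, 182, 253, 150, 266, 119, 177]
t=2: [215, 308, 178, 332, 138, 271, 191, 156, 222, 92]
t=3: [166, 167, 124, 243, 200, 337, 245, 201, 244, 191]
t=4: [318, 337, 147, 252, 180, 341, 260, 153, 254, 65]
t=5: [321, 327, 258, 324, 204, 333, 254, 263, 254, 181]
t=6: [329, 329, 255, 328, 179, 328, 253, 255, 253, 178]
t=7: [328, 328, 254, 328, 180, 328, 255, 254, 255, 179]
t=8: [328, 328, 255, 328, 180, 328, 255, 255, 255, 181]
t=9: [328, 328, 255, 328, 181, 328, 255, 255, 255, 181]
t=10: [328, 328, 255, 328, 181, 328, 255, 255, 255, 181]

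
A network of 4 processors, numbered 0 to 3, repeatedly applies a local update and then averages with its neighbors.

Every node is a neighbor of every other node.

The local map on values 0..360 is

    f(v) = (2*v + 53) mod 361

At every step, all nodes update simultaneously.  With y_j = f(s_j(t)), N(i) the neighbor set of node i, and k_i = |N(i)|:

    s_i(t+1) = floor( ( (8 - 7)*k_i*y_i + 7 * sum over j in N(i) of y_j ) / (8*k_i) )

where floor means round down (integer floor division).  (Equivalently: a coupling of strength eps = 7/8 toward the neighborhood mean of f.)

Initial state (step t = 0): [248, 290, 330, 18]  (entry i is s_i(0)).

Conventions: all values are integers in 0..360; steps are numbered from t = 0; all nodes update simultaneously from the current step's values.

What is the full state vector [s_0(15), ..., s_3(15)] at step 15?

Answer: [191, 192, 192, 191]

Derivation:
t=0: [248, 290, 330, 18]
t=1: [231, 217, 204, 247]
t=2: [139, 144, 148, 134]
t=3: [336, 334, 333, 337]
t=4: [211, 151, 152, 210]
t=5: [254, 214, 214, 254]
t=6: [153, 166, 166, 153]
t=7: [163, 219, 219, 163]
t=8: [83, 64, 64, 83]
t=9: [196, 203, 203, 196]
t=10: [92, 89, 89, 92]
t=11: [233, 234, 234, 233]
t=12: [159, 158, 158, 159]
t=13: [8, 9, 9, 8]
t=14: [70, 69, 69, 70]
t=15: [191, 192, 192, 191]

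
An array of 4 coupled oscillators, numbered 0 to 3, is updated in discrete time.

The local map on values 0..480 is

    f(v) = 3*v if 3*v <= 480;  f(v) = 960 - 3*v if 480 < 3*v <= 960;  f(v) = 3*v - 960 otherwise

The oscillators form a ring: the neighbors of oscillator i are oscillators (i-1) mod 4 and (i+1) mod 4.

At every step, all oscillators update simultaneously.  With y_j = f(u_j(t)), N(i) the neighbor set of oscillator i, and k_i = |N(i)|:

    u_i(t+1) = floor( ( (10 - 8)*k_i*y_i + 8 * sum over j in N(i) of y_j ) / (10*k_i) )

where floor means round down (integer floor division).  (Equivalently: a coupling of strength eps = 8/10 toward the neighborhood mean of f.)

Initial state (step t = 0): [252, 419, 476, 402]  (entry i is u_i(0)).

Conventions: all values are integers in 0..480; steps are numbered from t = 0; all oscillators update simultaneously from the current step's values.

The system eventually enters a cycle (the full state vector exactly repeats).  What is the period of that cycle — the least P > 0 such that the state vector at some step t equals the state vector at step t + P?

Answer: 14
Key observation: The state at step 87, [219, 408, 219, 408], reappears at step 101 — and no state repeats earlier — so the cycle the system enters has period 14.

Derivation:
t=0: [252, 419, 476, 402]
t=1: [258, 328, 310, 318]
t=2: [49, 91, 18, 87]
t=3: [243, 135, 224, 132]
t=4: [366, 288, 378, 286]
t=5: [106, 144, 114, 145]
t=6: [410, 350, 415, 351]
t=7: [127, 240, 130, 240]
t=8: [268, 356, 270, 356]
t=9: [117, 144, 116, 144]
t=10: [415, 366, 415, 366]
t=11: [167, 255, 167, 255]
t=12: [247, 406, 247, 406]
t=13: [250, 226, 250, 226]
t=14: [267, 224, 267, 224]
t=15: [262, 184, 262, 184]
t=16: [361, 220, 361, 220]
t=17: [264, 158, 264, 158]
t=18: [412, 229, 412, 229]
t=19: [273, 275, 273, 275]
t=20: [136, 139, 136, 139]
t=21: [415, 409, 415, 409]
t=22: [270, 281, 270, 281]
t=23: [123, 143, 123, 143]
t=24: [417, 381, 417, 381]
t=25: [204, 269, 204, 269]
t=26: [192, 309, 192, 309]
t=27: [103, 313, 103, 313]
t=28: [78, 251, 78, 251]
t=29: [212, 228, 212, 228]
t=30: [285, 314, 285, 314]
t=31: [35, 87, 35, 87]
t=32: [229, 136, 229, 136]
t=33: [381, 300, 381, 300]
t=34: [84, 158, 84, 158]
t=35: [429, 296, 429, 296]
t=36: [123, 276, 123, 276]
t=37: [179, 321, 179, 321]
t=38: [87, 339, 87, 339]
t=39: [97, 220, 97, 220]
t=40: [298, 292, 298, 292]
t=41: [80, 69, 80, 69]
t=42: [213, 233, 213, 233]
t=43: [273, 309, 273, 309]
t=44: [54, 119, 54, 119]
t=45: [318, 201, 318, 201]
t=46: [286, 76, 286, 76]
t=47: [202, 127, 202, 127]
t=48: [375, 359, 375, 359]
t=49: [126, 155, 126, 155]
t=50: [447, 395, 447, 395]
t=51: [256, 349, 256, 349]
t=52: [108, 171, 108, 171]
t=53: [422, 348, 422, 348]
t=54: [128, 261, 128, 261]
t=55: [218, 342, 218, 342]
t=56: [114, 258, 114, 258]
t=57: [217, 310, 217, 310]
t=58: [85, 253, 85, 253]
t=59: [211, 244, 211, 244]
t=60: [247, 307, 247, 307]
t=61: [75, 183, 75, 183]
t=62: [373, 262, 373, 262]
t=63: [171, 162, 171, 162]
t=64: [468, 452, 468, 452]
t=65: [405, 434, 405, 434]
t=66: [324, 272, 324, 272]
t=67: [117, 38, 117, 38]
t=68: [161, 303, 161, 303]
t=69: [136, 391, 136, 391]
t=70: [252, 369, 252, 369]
t=71: [158, 192, 158, 192]
t=72: [402, 456, 402, 456]
t=73: [375, 278, 375, 278]
t=74: [133, 157, 133, 157]
t=75: [456, 413, 456, 413]
t=76: [304, 382, 304, 382]
t=77: [158, 75, 158, 75]
t=78: [274, 424, 274, 424]
t=79: [277, 172, 277, 172]
t=80: [381, 192, 381, 192]
t=81: [343, 223, 343, 223]
t=82: [246, 113, 246, 113]
t=83: [315, 245, 315, 245]
t=84: [183, 57, 183, 57]
t=85: [219, 363, 219, 363]
t=86: [163, 268, 163, 268]
t=87: [219, 408, 219, 408]
t=88: [271, 295, 271, 295]
t=89: [89, 132, 89, 132]
t=90: [370, 292, 370, 292]
t=91: [97, 136, 97, 136]
t=92: [384, 314, 384, 314]
t=93: [52, 157, 52, 157]
t=94: [408, 219, 408, 219]
t=95: [295, 271, 295, 271]
t=96: [132, 89, 132, 89]
t=97: [292, 370, 292, 370]
t=98: [136, 97, 136, 97]
t=99: [314, 384, 314, 384]
t=100: [157, 52, 157, 52]
t=101: [219, 408, 219, 408]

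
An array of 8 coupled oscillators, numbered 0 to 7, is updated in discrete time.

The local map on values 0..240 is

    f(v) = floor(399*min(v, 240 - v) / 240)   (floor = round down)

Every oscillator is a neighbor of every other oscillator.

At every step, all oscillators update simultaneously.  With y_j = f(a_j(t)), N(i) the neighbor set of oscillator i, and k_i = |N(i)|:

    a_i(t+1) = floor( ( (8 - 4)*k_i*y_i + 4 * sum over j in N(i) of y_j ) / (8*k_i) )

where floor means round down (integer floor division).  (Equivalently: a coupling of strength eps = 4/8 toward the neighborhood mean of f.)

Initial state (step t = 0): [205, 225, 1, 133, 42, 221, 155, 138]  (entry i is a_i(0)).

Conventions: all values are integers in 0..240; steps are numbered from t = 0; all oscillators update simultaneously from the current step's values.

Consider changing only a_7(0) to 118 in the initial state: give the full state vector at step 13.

Answer: [113, 113, 113, 113, 113, 113, 113, 113]
Key observation: This trace re-runs the system from the modified initial state.

Derivation:
t=0: [205, 225, 1, 133, 42, 221, 155, 118]
t=1: [74, 60, 50, 125, 79, 63, 110, 133]
t=2: [130, 120, 113, 159, 134, 122, 155, 153]
t=3: [175, 182, 177, 154, 172, 181, 157, 158]
t=4: [113, 107, 111, 127, 115, 108, 125, 125]
t=5: [186, 182, 185, 186, 188, 182, 188, 188]
t=6: [89, 92, 90, 89, 88, 92, 88, 88]
t=7: [147, 149, 148, 147, 147, 149, 147, 147]
t=8: [153, 152, 152, 153, 153, 152, 153, 153]
t=9: [144, 145, 145, 144, 144, 145, 144, 144]
t=10: [158, 157, 157, 158, 158, 157, 158, 158]
t=11: [136, 136, 136, 136, 136, 136, 136, 136]
t=12: [172, 172, 172, 172, 172, 172, 172, 172]
t=13: [113, 113, 113, 113, 113, 113, 113, 113]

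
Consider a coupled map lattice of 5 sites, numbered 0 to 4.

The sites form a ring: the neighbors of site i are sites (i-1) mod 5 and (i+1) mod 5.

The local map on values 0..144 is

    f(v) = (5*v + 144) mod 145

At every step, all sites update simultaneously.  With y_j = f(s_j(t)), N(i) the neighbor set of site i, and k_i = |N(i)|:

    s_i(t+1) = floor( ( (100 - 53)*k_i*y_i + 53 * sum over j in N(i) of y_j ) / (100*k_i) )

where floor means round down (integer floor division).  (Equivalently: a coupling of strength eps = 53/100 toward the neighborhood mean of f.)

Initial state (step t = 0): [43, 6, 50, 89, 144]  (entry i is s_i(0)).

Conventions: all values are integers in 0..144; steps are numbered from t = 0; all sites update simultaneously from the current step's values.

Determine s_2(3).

Simulating step by step:
t=0: [43, 6, 50, 89, 144]
t=1: [76, 59, 58, 68, 86]
t=2: [79, 63, 81, 98, 101]
t=3: [73, 69, 74, 73, 74]

Answer: s_2(3) = 74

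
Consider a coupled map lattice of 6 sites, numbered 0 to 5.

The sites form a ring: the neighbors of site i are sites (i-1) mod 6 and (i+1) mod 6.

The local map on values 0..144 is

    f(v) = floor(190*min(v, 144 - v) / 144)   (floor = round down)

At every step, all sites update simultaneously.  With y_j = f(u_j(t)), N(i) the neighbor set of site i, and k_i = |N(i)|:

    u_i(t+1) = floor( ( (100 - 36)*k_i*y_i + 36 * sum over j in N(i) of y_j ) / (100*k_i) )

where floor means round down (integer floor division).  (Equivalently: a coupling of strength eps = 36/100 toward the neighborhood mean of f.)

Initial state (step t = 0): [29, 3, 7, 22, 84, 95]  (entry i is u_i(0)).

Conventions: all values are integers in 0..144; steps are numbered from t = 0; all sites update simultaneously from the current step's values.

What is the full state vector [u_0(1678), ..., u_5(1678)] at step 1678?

Answer: [69, 69, 69, 69, 69, 69]
Key observation: The state at step 33, [91, 91, 91, 91, 91, 91], reappears at step 35: the system is in a cycle of period 2 from step 33 on.  Therefore the state at step 1678 equals the state at step 33 + ((1678 - 33) mod 2) = 34, which is [69, 69, 69, 69, 69, 69].

Derivation:
t=0: [29, 3, 7, 22, 84, 95]
t=1: [36, 10, 11, 34, 67, 62]
t=2: [47, 19, 19, 46, 78, 76]
t=3: [60, 31, 31, 58, 82, 83]
t=4: [72, 47, 46, 70, 79, 80]
t=5: [87, 67, 66, 84, 86, 86]
t=6: [77, 85, 85, 79, 76, 75]
t=7: [86, 78, 78, 84, 88, 90]
t=8: [77, 85, 85, 79, 73, 72]
t=9: [87, 78, 78, 85, 91, 93]
t=10: [75, 84, 85, 77, 70, 68]
t=11: [88, 80, 79, 86, 90, 89]
t=12: [74, 82, 83, 76, 72, 72]
t=13: [90, 82, 81, 88, 93, 94]
t=14: [71, 79, 80, 73, 67, 66]
t=15: [90, 86, 85, 90, 88, 88]
t=16: [72, 75, 75, 72, 72, 72]
t=17: [94, 91, 91, 94, 95, 95]
t=18: [65, 68, 68, 65, 64, 64]
t=19: [85, 88, 88, 85, 84, 84]
t=20: [76, 73, 73, 76, 78, 78]
t=21: [89, 92, 92, 89, 87, 87]
t=22: [71, 68, 68, 71, 74, 74]
t=23: [92, 89, 89, 92, 92, 92]
t=24: [68, 71, 71, 68, 68, 68]
t=25: [89, 92, 92, 89, 89, 89]
t=26: [71, 68, 68, 71, 72, 72]
t=27: [92, 89, 89, 92, 94, 94]
t=28: [68, 71, 71, 68, 65, 65]
t=29: [89, 92, 92, 89, 85, 85]
t=30: [72, 68, 68, 72, 76, 76]
t=31: [92, 90, 90, 92, 90, 90]
t=32: [69, 70, 70, 69, 70, 70]
t=33: [91, 91, 91, 91, 91, 91]
t=34: [69, 69, 69, 69, 69, 69]
t=35: [91, 91, 91, 91, 91, 91]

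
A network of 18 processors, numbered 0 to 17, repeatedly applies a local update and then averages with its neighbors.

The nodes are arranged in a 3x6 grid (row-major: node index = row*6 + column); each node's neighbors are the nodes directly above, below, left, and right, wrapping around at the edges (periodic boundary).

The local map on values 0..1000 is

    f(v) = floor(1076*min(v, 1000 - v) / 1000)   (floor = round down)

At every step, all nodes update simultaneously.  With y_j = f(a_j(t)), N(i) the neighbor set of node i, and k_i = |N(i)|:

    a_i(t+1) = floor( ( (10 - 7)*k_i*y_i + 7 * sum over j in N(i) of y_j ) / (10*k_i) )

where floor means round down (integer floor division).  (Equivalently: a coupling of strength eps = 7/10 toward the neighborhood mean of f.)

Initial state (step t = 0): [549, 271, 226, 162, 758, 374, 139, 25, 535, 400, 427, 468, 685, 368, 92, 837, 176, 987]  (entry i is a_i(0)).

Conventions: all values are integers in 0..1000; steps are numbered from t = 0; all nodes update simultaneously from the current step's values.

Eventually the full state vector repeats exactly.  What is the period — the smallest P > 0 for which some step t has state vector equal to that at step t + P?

Answer: 8
Key observation: The state at step 14, [534, 534, 535, 534, 534, 534, 534, 534, 535, 534, 534, 534, 534, 534, 535, 534, 534, 534], reappears at step 22 — and no state repeats earlier — so the cycle the system enters has period 8.

Derivation:
t=0: [549, 271, 226, 162, 758, 374, 139, 25, 535, 400, 427, 468, 685, 368, 92, 837, 176, 987]
t=1: [352, 288, 258, 246, 292, 341, 281, 241, 289, 357, 379, 329, 283, 250, 259, 208, 215, 254]
t=2: [337, 299, 286, 288, 316, 340, 317, 285, 302, 325, 346, 342, 305, 281, 272, 269, 282, 301]
t=3: [345, 319, 310, 317, 338, 353, 340, 317, 316, 331, 349, 355, 330, 308, 301, 305, 322, 335]
t=4: [363, 343, 335, 343, 361, 371, 362, 343, 338, 349, 365, 373, 356, 337, 330, 337, 353, 363]
t=5: [386, 369, 362, 370, 385, 394, 386, 370, 364, 372, 387, 395, 382, 366, 359, 367, 381, 390]
t=6: [412, 398, 391, 398, 412, 419, 413, 398, 392, 399, 413, 420, 410, 396, 390, 396, 410, 417]
t=7: [441, 428, 422, 429, 441, 447, 441, 429, 423, 429, 441, 447, 440, 428, 421, 428, 440, 446]
t=8: [472, 461, 456, 461, 472, 477, 472, 461, 456, 462, 472, 477, 472, 461, 455, 461, 472, 477]
t=9: [506, 496, 491, 497, 506, 510, 506, 496, 492, 497, 506, 510, 506, 496, 491, 496, 506, 510]
t=10: [530, 531, 530, 532, 530, 528, 530, 531, 530, 532, 530, 528, 530, 531, 529, 532, 530, 528]
t=11: [505, 504, 504, 503, 505, 506, 505, 504, 504, 503, 505, 506, 505, 504, 504, 503, 505, 506]
t=12: [532, 532, 533, 533, 532, 531, 532, 532, 533, 533, 532, 531, 532, 532, 533, 533, 532, 531]
t=13: [503, 502, 502, 502, 503, 503, 503, 502, 502, 502, 503, 503, 503, 502, 502, 502, 503, 503]
t=14: [534, 534, 535, 534, 534, 534, 534, 534, 535, 534, 534, 534, 534, 534, 535, 534, 534, 534]
t=15: [501, 500, 500, 500, 501, 501, 501, 500, 500, 500, 501, 501, 501, 500, 500, 500, 501, 501]
t=16: [536, 537, 538, 537, 536, 536, 536, 537, 538, 537, 536, 536, 536, 537, 538, 537, 536, 536]
t=17: [498, 498, 497, 498, 498, 499, 498, 498, 497, 498, 498, 499, 498, 498, 497, 498, 498, 499]
t=18: [535, 534, 534, 534, 535, 535, 535, 534, 534, 534, 535, 535, 535, 534, 534, 534, 535, 535]
t=19: [500, 500, 501, 500, 500, 500, 500, 500, 501, 500, 500, 500, 500, 500, 501, 500, 500, 500]
t=20: [538, 537, 536, 537, 538, 538, 538, 537, 536, 537, 538, 538, 538, 537, 536, 537, 538, 538]
t=21: [497, 498, 498, 498, 497, 497, 497, 498, 498, 498, 497, 497, 497, 498, 498, 498, 497, 497]
t=22: [534, 534, 535, 534, 534, 534, 534, 534, 535, 534, 534, 534, 534, 534, 535, 534, 534, 534]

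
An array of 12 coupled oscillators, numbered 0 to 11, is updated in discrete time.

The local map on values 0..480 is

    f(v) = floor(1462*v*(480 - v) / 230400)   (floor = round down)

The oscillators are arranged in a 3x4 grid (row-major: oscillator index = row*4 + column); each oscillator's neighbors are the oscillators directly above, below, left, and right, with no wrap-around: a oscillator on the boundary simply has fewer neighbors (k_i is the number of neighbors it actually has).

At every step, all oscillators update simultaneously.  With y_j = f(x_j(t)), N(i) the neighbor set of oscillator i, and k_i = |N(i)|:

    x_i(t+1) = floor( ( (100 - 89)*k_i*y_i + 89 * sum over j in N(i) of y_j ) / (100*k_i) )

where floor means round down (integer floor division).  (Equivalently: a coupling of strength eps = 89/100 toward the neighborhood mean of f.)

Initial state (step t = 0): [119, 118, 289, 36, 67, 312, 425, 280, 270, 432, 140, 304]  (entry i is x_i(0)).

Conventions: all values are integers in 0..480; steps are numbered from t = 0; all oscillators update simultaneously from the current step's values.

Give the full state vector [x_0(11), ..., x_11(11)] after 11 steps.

Answer: [295, 297, 295, 297, 296, 295, 297, 295, 295, 297, 295, 297]

Derivation:
t=0: [119, 118, 289, 36, 67, 312, 425, 280, 270, 432, 140, 304]
t=1: [228, 312, 192, 324, 304, 197, 314, 213, 175, 309, 216, 329]
t=2: [338, 353, 329, 351, 350, 336, 353, 325, 337, 348, 330, 355]
t=3: [287, 305, 288, 313, 303, 288, 310, 287, 291, 306, 288, 312]
t=4: [340, 348, 336, 348, 348, 338, 348, 334, 339, 347, 336, 348]
t=5: [292, 302, 292, 306, 301, 292, 305, 292, 292, 303, 293, 306]
t=6: [341, 347, 339, 346, 347, 340, 346, 338, 341, 346, 339, 346]
t=7: [292, 300, 294, 302, 299, 293, 302, 295, 293, 300, 294, 302]
t=8: [343, 346, 341, 345, 346, 342, 345, 341, 342, 346, 341, 345]
t=9: [294, 298, 295, 299, 298, 294, 299, 295, 294, 298, 295, 299]
t=10: [344, 345, 343, 345, 345, 343, 345, 343, 344, 345, 343, 345]
t=11: [295, 297, 295, 297, 296, 295, 297, 295, 295, 297, 295, 297]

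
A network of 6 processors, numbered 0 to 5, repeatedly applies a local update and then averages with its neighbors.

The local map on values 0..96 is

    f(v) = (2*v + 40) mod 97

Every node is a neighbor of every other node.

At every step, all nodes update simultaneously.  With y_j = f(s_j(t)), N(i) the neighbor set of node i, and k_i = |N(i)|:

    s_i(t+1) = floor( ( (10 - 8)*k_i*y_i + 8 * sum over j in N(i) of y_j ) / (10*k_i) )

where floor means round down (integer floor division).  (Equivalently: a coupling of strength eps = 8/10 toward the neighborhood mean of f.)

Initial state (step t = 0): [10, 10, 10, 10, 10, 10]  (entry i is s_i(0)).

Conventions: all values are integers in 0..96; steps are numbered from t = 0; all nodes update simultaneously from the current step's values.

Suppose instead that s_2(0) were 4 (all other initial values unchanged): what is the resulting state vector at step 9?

Simulating step by step:
t=0: [10, 10, 4, 10, 10, 10]
t=1: [58, 58, 57, 58, 58, 58]
t=2: [58, 58, 58, 58, 58, 58]
t=3: [59, 59, 59, 59, 59, 59]
t=4: [61, 61, 61, 61, 61, 61]
t=5: [65, 65, 65, 65, 65, 65]
t=6: [73, 73, 73, 73, 73, 73]
t=7: [89, 89, 89, 89, 89, 89]
t=8: [24, 24, 24, 24, 24, 24]
t=9: [88, 88, 88, 88, 88, 88]

Answer: [88, 88, 88, 88, 88, 88]
Key observation: This trace re-runs the system from the modified initial state.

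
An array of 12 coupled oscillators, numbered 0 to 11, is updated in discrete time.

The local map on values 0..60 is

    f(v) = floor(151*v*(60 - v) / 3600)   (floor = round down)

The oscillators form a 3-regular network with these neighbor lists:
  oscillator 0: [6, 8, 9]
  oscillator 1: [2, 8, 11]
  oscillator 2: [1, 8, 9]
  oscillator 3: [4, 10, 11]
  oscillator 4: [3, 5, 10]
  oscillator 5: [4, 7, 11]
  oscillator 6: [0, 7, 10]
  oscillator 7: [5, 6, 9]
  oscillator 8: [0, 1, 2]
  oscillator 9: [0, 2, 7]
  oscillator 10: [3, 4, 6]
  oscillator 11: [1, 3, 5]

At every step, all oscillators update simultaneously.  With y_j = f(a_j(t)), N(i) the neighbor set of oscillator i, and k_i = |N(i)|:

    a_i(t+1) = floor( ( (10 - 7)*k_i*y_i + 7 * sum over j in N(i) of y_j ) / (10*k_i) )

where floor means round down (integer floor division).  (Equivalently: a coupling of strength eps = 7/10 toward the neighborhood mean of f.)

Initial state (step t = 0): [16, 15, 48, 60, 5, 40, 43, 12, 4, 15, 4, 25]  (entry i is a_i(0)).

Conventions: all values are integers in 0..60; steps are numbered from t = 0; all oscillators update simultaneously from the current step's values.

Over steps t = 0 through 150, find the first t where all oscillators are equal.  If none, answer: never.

Answer: 5
Key observation: Synchronization is absorbing here: once all oscillators are equal they stay equal, and step 5 is the first all-equal step.

Derivation:
t=0: [16, 15, 48, 60, 5, 40, 43, 12, 4, 15, 4, 25]  (not all equal)
t=1: [24, 24, 22, 13, 13, 26, 23, 28, 21, 26, 12, 25]  (not all equal)
t=2: [35, 35, 35, 27, 27, 33, 33, 36, 35, 36, 27, 33]  (not all equal)
t=3: [36, 36, 36, 37, 37, 36, 36, 36, 36, 36, 37, 36]  (not all equal)
t=4: [36, 36, 36, 35, 35, 35, 35, 36, 36, 36, 35, 35]  (not all equal)
t=5: [36, 36, 36, 36, 36, 36, 36, 36, 36, 36, 36, 36]  (all equal)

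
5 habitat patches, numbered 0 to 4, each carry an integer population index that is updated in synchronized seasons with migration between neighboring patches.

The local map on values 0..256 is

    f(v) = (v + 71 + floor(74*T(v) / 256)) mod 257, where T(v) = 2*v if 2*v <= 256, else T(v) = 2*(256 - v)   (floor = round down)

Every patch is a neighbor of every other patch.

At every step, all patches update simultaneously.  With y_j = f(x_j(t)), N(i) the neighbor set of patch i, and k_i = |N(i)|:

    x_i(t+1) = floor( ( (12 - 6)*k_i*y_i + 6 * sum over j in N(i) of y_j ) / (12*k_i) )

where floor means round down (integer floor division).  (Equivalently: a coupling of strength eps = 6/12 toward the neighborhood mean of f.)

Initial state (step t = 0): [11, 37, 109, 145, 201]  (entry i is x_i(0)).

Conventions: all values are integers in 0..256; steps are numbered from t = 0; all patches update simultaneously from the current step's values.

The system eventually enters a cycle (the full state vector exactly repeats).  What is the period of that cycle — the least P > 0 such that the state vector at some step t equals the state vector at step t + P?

Answer: 12
Key observation: The state at step 44, [37, 37, 37, 37, 37], reappears at step 56 — and no state repeats earlier — so the cycle the system enters has period 12.

Derivation:
t=0: [11, 37, 109, 145, 201]
t=1: [99, 114, 157, 74, 83]
t=2: [196, 205, 122, 181, 187]
t=3: [38, 40, 24, 36, 37]
t=4: [127, 128, 119, 126, 126]
t=5: [12, 12, 7, 11, 11]
t=6: [87, 87, 85, 87, 87]
t=7: [207, 207, 206, 207, 207]
t=8: [48, 48, 48, 48, 48]
t=9: [146, 146, 146, 146, 146]
t=10: [23, 23, 23, 23, 23]
t=11: [107, 107, 107, 107, 107]
t=12: [239, 239, 239, 239, 239]
t=13: [62, 62, 62, 62, 62]
t=14: [168, 168, 168, 168, 168]
t=15: [32, 32, 32, 32, 32]
t=16: [121, 121, 121, 121, 121]
t=17: [4, 4, 4, 4, 4]
t=18: [77, 77, 77, 77, 77]
t=19: [192, 192, 192, 192, 192]
t=20: [43, 43, 43, 43, 43]
t=21: [138, 138, 138, 138, 138]
t=22: [20, 20, 20, 20, 20]
t=23: [102, 102, 102, 102, 102]
t=24: [231, 231, 231, 231, 231]
t=25: [59, 59, 59, 59, 59]
t=26: [164, 164, 164, 164, 164]
t=27: [31, 31, 31, 31, 31]
t=28: [119, 119, 119, 119, 119]
t=29: [1, 1, 1, 1, 1]
t=30: [72, 72, 72, 72, 72]
t=31: [184, 184, 184, 184, 184]
t=32: [39, 39, 39, 39, 39]
t=33: [132, 132, 132, 132, 132]
t=34: [17, 17, 17, 17, 17]
t=35: [97, 97, 97, 97, 97]
t=36: [224, 224, 224, 224, 224]
t=37: [56, 56, 56, 56, 56]
t=38: [159, 159, 159, 159, 159]
t=39: [29, 29, 29, 29, 29]
t=40: [116, 116, 116, 116, 116]
t=41: [254, 254, 254, 254, 254]
t=42: [69, 69, 69, 69, 69]
t=43: [179, 179, 179, 179, 179]
t=44: [37, 37, 37, 37, 37]
t=45: [129, 129, 129, 129, 129]
t=46: [16, 16, 16, 16, 16]
t=47: [96, 96, 96, 96, 96]
t=48: [222, 222, 222, 222, 222]
t=49: [55, 55, 55, 55, 55]
t=50: [157, 157, 157, 157, 157]
t=51: [28, 28, 28, 28, 28]
t=52: [115, 115, 115, 115, 115]
t=53: [252, 252, 252, 252, 252]
t=54: [68, 68, 68, 68, 68]
t=55: [178, 178, 178, 178, 178]
t=56: [37, 37, 37, 37, 37]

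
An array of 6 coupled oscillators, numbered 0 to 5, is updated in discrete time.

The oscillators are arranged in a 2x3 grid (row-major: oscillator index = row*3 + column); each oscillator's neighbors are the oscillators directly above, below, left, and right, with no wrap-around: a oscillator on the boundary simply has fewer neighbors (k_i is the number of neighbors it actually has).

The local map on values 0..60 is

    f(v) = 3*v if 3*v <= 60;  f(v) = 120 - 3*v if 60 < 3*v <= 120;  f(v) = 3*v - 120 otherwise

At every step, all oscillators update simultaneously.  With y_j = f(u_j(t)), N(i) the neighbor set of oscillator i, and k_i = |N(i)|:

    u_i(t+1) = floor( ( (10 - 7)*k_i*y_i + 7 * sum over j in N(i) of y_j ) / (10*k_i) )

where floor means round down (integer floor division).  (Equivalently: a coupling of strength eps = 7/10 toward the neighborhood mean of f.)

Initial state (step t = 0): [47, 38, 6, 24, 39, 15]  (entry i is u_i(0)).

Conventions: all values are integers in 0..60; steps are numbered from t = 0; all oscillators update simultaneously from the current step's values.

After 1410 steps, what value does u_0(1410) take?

Answer: u_0(1410) = 3
Key observation: The state at step 29, [39, 39, 39, 39, 39, 39], reappears at step 33: the system is in a cycle of period 4 from step 29 on.  Therefore the state at step 1410 equals the state at step 29 + ((1410 - 29) mod 4) = 30, which is [3, 3, 3, 3, 3, 3].

Derivation:
t=0: [47, 38, 6, 24, 39, 15]
t=1: [25, 11, 23, 22, 24, 20]
t=2: [43, 43, 47, 48, 48, 52]
t=3: [14, 15, 22, 18, 23, 26]
t=4: [47, 47, 46, 48, 48, 49]
t=5: [22, 21, 22, 22, 24, 22]
t=6: [55, 53, 55, 51, 52, 51]
t=7: [38, 41, 38, 38, 35, 38]
t=8: [4, 7, 4, 9, 8, 9]
t=9: [20, 17, 20, 20, 24, 20]
t=10: [56, 54, 56, 55, 54, 55]
t=11: [44, 44, 44, 45, 43, 45]
t=12: [13, 11, 13, 11, 12, 11]
t=13: [34, 36, 34, 36, 33, 36]
t=14: [13, 16, 13, 17, 14, 17]
t=15: [46, 42, 46, 43, 47, 43]
t=16: [10, 15, 10, 16, 11, 16]
t=17: [41, 35, 41, 36, 42, 36]
t=18: [10, 7, 10, 6, 10, 6]
t=19: [22, 27, 22, 26, 22, 26]
t=20: [44, 49, 44, 50, 44, 50]
t=21: [23, 16, 23, 17, 23, 17]
t=22: [49, 50, 49, 51, 50, 51]
t=23: [30, 28, 30, 29, 31, 29]
t=24: [33, 31, 33, 29, 31, 29]
t=25: [27, 24, 27, 26, 29, 26]
t=26: [43, 40, 43, 37, 40, 37]
t=27: [5, 4, 5, 5, 4, 5]
t=28: [13, 13, 13, 13, 13, 13]
t=29: [39, 39, 39, 39, 39, 39]
t=30: [3, 3, 3, 3, 3, 3]
t=31: [9, 9, 9, 9, 9, 9]
t=32: [27, 27, 27, 27, 27, 27]
t=33: [39, 39, 39, 39, 39, 39]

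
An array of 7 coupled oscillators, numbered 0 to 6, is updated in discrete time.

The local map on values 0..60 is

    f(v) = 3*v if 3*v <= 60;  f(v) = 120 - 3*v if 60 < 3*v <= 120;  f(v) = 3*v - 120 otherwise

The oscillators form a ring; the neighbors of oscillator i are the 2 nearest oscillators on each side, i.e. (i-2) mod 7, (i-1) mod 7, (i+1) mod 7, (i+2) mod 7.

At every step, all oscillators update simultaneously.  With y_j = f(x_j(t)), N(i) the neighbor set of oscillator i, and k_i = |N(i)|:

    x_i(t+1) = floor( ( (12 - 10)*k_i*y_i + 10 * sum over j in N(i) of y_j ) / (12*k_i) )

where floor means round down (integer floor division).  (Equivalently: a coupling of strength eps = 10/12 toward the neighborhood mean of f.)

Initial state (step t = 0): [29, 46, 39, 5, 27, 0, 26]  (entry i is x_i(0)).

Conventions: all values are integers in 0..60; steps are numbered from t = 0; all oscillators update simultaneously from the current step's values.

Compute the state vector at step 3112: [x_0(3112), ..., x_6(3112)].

Simulating step by step:
t=0: [29, 46, 39, 5, 27, 0, 26]
t=1: [18, 22, 22, 15, 19, 26, 25]
t=2: [49, 50, 52, 50, 48, 48, 50]
t=3: [29, 30, 29, 28, 29, 27, 26]
t=4: [35, 35, 33, 34, 36, 36, 35]
t=5: [15, 16, 16, 15, 15, 14, 13]
t=6: [44, 44, 46, 45, 43, 43, 44]
t=7: [12, 13, 13, 12, 12, 11, 10]
t=8: [35, 35, 37, 36, 34, 34, 35]
t=9: [14, 13, 14, 14, 14, 15, 16]
t=10: [43, 42, 41, 42, 43, 43, 43]
t=11: [7, 6, 6, 6, 7, 8, 8]
t=12: [21, 19, 19, 19, 21, 21, 21]
t=13: [57, 57, 57, 57, 57, 57, 57]
t=14: [51, 51, 51, 51, 51, 51, 51]
t=15: [33, 33, 33, 33, 33, 33, 33]
t=16: [21, 21, 21, 21, 21, 21, 21]
t=17: [57, 57, 57, 57, 57, 57, 57]

Answer: [21, 21, 21, 21, 21, 21, 21]
Key observation: The state at step 13, [57, 57, 57, 57, 57, 57, 57], reappears at step 17: the system is in a cycle of period 4 from step 13 on.  Therefore the state at step 3112 equals the state at step 13 + ((3112 - 13) mod 4) = 16, which is [21, 21, 21, 21, 21, 21, 21].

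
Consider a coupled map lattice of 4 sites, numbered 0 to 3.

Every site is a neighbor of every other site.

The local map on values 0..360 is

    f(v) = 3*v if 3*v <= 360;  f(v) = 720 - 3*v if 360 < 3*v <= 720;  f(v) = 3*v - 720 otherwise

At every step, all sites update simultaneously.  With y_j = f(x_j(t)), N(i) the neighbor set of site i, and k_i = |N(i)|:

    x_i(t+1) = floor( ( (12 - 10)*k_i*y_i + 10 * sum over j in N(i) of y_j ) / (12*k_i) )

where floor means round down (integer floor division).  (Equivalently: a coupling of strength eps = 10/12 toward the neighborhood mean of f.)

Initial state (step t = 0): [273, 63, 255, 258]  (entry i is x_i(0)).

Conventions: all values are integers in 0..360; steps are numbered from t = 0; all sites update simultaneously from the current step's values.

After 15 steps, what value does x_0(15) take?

Answer: x_0(15) = 180

Derivation:
t=0: [273, 63, 255, 258]
t=1: [96, 86, 102, 101]
t=2: [288, 292, 286, 287]
t=3: [144, 143, 145, 145]
t=4: [287, 286, 287, 287]
t=5: [140, 140, 140, 140]
t=6: [300, 300, 300, 300]
t=7: [180, 180, 180, 180]
t=8: [180, 180, 180, 180]
t=9: [180, 180, 180, 180]
t=10: [180, 180, 180, 180]
t=11: [180, 180, 180, 180]
t=12: [180, 180, 180, 180]
t=13: [180, 180, 180, 180]
t=14: [180, 180, 180, 180]
t=15: [180, 180, 180, 180]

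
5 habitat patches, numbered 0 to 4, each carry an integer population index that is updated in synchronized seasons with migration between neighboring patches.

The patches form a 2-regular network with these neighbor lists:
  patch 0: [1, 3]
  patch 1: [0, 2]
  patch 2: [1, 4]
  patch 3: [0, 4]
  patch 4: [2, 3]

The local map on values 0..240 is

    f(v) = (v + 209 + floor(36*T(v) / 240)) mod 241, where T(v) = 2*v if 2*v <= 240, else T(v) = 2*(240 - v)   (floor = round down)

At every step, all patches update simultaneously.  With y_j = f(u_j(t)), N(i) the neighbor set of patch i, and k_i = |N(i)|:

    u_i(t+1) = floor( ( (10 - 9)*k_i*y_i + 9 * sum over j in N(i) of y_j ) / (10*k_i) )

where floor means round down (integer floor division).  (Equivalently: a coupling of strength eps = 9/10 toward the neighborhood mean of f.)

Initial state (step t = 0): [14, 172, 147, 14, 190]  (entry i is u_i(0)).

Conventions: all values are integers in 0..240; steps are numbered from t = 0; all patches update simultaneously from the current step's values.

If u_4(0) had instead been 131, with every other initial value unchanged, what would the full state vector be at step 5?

Answer: [142, 142, 141, 141, 141]
Key observation: This trace re-runs the system from the modified initial state.

Derivation:
t=0: [14, 172, 147, 14, 131]
t=1: [196, 182, 145, 183, 179]
t=2: [168, 159, 163, 170, 155]
t=3: [155, 155, 149, 153, 155]
t=4: [147, 146, 147, 147, 145]
t=5: [142, 142, 141, 141, 141]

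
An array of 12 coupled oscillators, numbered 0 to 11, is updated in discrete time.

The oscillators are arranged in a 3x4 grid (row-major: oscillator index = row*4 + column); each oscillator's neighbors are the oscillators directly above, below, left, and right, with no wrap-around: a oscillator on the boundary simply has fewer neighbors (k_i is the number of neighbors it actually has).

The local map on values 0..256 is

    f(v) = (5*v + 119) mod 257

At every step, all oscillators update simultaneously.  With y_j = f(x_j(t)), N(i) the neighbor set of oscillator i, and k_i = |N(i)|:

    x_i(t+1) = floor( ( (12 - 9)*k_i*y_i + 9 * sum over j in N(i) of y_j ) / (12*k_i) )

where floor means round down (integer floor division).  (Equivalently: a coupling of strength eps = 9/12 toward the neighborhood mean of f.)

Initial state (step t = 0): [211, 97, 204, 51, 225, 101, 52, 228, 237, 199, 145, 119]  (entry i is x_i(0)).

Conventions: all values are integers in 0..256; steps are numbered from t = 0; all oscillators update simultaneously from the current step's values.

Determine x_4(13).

Answer: x_4(13) = 101

Derivation:
t=0: [211, 97, 204, 51, 225, 101, 52, 228, 237, 199, 145, 119]
t=1: [151, 114, 110, 157, 122, 123, 128, 167, 118, 72, 120, 164]
t=2: [172, 163, 177, 160, 183, 215, 204, 182, 212, 210, 210, 187]
t=3: [115, 192, 163, 124, 132, 120, 129, 71, 92, 149, 104, 59]
t=4: [67, 149, 172, 198, 114, 126, 195, 212, 54, 122, 156, 167]
t=5: [149, 183, 112, 154, 184, 161, 151, 120, 179, 177, 148, 150]
t=6: [29, 104, 98, 168, 125, 104, 140, 131, 152, 179, 130, 134]
t=7: [134, 88, 114, 83, 117, 152, 101, 64, 204, 182, 141, 101]
t=8: [92, 86, 87, 138, 106, 91, 124, 105, 99, 68, 68, 115]
t=9: [80, 50, 84, 73, 90, 126, 137, 143, 151, 141, 202, 169]
t=10: [63, 94, 99, 89, 99, 106, 87, 129, 66, 123, 95, 109]
t=11: [109, 121, 66, 143, 151, 115, 115, 122, 168, 156, 122, 161]
t=12: [154, 183, 161, 168, 155, 161, 195, 152, 133, 177, 169, 199]
t=13: [77, 107, 103, 144, 101, 118, 130, 112, 136, 148, 144, 134]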